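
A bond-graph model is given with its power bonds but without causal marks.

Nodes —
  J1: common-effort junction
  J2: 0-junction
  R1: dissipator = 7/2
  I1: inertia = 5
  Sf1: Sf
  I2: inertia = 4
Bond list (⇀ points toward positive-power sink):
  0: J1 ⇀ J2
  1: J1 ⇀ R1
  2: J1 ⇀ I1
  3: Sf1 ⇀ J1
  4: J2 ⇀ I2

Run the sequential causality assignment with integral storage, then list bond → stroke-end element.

#0 |J2
#1 |J1
#2 |I1
#3 |Sf1
#4 |I2

b3 stroke→Sf1  (source Sf1 imposes f)
b2 stroke→I1  (I1 outputs flow p/I1)
b4 stroke→I2  (I2 integral (f out))
b0 stroke→J2  (J2: last free bond brings effort in)
b1 stroke→J1  (only one effort-in slot at J1)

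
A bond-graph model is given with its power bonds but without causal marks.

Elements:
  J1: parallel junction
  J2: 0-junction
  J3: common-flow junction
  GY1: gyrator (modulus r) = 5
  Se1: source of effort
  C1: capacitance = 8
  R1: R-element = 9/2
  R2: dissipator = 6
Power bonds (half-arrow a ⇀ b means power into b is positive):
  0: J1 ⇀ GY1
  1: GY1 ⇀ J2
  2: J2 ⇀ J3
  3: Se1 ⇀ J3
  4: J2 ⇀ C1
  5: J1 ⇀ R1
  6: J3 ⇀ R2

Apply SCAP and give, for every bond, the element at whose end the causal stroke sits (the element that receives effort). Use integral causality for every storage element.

bond 3 →J3  (Se1 fixes effort; stroke away)
bond 4 →J2  (prefer integral on C1)
bond 1 →GY1  (common-e at J2 fixed by 4)
bond 2 →J3  (J2: bond 4 brought effort, rest push out)
bond 6 →R2  (J3: last free bond brings flow in)
bond 0 →GY1  (GY1: gyrator matches bond 1)
bond 5 →J1  (closing 0-jn rule on J1)

b0 |GY1
b1 |GY1
b2 |J3
b3 |J3
b4 |J2
b5 |J1
b6 |R2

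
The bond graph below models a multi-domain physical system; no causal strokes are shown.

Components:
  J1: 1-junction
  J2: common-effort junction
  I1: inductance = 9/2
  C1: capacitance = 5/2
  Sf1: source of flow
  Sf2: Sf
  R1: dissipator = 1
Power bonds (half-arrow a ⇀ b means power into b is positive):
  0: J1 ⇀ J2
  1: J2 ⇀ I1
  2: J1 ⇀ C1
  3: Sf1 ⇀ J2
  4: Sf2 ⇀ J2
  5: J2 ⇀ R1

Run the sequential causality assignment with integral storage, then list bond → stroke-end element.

#3 →Sf1  (Sf1: flow source, stroke at near end)
#4 →Sf2  (Sf2 (Sf) sets flow on bond)
#1 →I1  (I1 integral (f out))
#2 →J1  (prefer integral on C1)
#0 →J2  (closing 1-jn rule on J1)
#5 →R1  (J2 effort already set via bond 0)

#0 →J2
#1 →I1
#2 →J1
#3 →Sf1
#4 →Sf2
#5 →R1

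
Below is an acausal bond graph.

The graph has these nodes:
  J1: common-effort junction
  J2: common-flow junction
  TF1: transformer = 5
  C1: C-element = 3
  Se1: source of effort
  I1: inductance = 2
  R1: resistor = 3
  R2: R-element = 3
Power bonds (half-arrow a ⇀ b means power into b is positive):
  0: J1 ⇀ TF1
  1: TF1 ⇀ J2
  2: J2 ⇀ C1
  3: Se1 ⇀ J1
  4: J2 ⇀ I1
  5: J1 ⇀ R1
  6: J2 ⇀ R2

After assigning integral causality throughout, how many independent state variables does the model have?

#3 stroke at J1  (Se1: effort source, stroke at far end)
#0 stroke at TF1  (J1 effort already set via bond 3)
#5 stroke at R1  (J1 effort already set via bond 3)
#1 stroke at J2  (through TF1, causality passes straight; one stroke at TF1)
#2 stroke at J2  (C1 integral (e out))
#4 stroke at I1  (I1 integral (f out))
#6 stroke at J2  (J2: bond 4 brought flow, rest push out)

2  (C1, I1 all integral)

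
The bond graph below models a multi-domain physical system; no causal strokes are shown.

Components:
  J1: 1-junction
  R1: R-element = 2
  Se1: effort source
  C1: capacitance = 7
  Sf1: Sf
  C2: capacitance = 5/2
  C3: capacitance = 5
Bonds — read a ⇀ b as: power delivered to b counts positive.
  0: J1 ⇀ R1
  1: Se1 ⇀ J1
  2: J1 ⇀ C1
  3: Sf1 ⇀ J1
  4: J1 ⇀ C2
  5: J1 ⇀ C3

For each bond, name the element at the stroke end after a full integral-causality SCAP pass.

β1 |J1  (source Se1 imposes e)
β3 |Sf1  (Sf1 (Sf) sets flow on bond)
β0 |J1  (1-jn J1 has f-setter on 3)
β2 |J1  (J1 flow already set via bond 3)
β4 |J1  (J1 flow already set via bond 3)
β5 |J1  (J1: bond 3 brought flow, rest push out)

#0 |J1
#1 |J1
#2 |J1
#3 |Sf1
#4 |J1
#5 |J1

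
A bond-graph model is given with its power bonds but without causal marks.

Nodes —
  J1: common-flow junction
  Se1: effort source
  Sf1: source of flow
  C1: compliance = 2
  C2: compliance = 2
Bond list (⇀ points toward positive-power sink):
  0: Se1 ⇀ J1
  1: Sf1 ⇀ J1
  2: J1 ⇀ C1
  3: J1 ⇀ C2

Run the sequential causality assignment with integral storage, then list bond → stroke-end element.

bond 0 |J1  (Se1: effort source, stroke at far end)
bond 1 |Sf1  (Sf1 (Sf) sets flow on bond)
bond 2 |J1  (J1 flow already set via bond 1)
bond 3 |J1  (common-f at J1 fixed by 1)

b0 stroke at J1
b1 stroke at Sf1
b2 stroke at J1
b3 stroke at J1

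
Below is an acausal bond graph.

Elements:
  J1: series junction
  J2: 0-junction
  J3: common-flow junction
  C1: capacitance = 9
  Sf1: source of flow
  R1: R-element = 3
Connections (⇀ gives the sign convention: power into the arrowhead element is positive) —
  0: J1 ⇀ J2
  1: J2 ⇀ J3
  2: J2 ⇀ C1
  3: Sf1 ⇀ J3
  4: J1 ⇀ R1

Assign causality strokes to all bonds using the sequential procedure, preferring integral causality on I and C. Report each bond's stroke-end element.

bond 0 stroke at J1
bond 1 stroke at J3
bond 2 stroke at J2
bond 3 stroke at Sf1
bond 4 stroke at R1

#3 stroke→Sf1  (Sf1 (Sf) sets flow on bond)
#1 stroke→J3  (J3 flow already set via bond 3)
#2 stroke→J2  (C1 outputs effort q/C1)
#0 stroke→J1  (0-jn J2 has e-setter on 2)
#4 stroke→R1  (J1: last free bond brings flow in)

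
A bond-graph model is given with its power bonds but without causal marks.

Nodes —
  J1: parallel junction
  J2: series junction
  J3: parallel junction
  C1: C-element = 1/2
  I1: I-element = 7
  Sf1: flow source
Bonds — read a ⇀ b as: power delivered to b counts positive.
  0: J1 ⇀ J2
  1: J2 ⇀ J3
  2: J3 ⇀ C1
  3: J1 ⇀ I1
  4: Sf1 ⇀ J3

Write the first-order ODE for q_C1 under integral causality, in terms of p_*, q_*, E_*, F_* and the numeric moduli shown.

dq_C1/dt = F_Sf1 - p_I1/7

β4 stroke→Sf1  (Sf1 fixes flow; stroke at Sf1)
β2 stroke→J3  (C1 outputs effort q/C1)
β1 stroke→J2  (common-e at J3 fixed by 2)
β0 stroke→J1  (only one flow-in slot at J2)
β3 stroke→I1  (J1: bond 0 brought effort, rest push out)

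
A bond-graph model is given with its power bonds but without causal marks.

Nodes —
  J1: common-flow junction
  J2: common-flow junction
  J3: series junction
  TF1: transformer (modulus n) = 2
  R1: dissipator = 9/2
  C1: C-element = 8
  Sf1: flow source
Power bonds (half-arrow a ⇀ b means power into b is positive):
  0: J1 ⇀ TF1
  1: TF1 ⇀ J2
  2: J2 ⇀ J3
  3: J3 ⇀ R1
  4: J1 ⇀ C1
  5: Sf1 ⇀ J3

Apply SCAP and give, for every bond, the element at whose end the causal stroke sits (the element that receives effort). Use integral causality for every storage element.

β0 stroke at TF1
β1 stroke at J2
β2 stroke at J3
β3 stroke at J3
β4 stroke at J1
β5 stroke at Sf1

β5 stroke at Sf1  (Sf1 (Sf) sets flow on bond)
β2 stroke at J3  (1-jn J3 has f-setter on 5)
β3 stroke at J3  (1-jn J3 has f-setter on 5)
β1 stroke at J2  (J2 flow already set via bond 2)
β0 stroke at TF1  (TF1 one-in-one-out from 1)
β4 stroke at J1  (common-f at J1 fixed by 0)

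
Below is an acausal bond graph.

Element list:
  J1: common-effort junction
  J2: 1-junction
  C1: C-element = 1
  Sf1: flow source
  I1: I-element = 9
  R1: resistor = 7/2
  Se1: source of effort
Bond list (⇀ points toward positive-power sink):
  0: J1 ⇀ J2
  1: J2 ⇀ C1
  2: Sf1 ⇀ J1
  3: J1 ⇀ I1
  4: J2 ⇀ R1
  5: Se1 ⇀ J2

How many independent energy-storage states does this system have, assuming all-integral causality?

2  (C1, I1 all integral)

β2 |Sf1  (source Sf1 imposes f)
β5 |J2  (Se1 (Se) sets effort on bond)
β1 |J2  (C1 integral (e out))
β3 |I1  (I1: I, integral causality)
β0 |J1  (closing 0-jn rule on J1)
β4 |J2  (common-f at J2 fixed by 0)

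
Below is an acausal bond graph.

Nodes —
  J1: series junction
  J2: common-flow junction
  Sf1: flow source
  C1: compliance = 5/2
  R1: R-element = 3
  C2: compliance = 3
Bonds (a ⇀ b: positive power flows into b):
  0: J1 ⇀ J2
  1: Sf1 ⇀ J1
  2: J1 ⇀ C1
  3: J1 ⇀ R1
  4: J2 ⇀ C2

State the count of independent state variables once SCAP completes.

#1 →Sf1  (Sf1 (Sf) sets flow on bond)
#0 →J1  (common-f at J1 fixed by 1)
#2 →J1  (J1: bond 1 brought flow, rest push out)
#3 →J1  (common-f at J1 fixed by 1)
#4 →J2  (common-f at J2 fixed by 0)

2  (C1, C2 all integral)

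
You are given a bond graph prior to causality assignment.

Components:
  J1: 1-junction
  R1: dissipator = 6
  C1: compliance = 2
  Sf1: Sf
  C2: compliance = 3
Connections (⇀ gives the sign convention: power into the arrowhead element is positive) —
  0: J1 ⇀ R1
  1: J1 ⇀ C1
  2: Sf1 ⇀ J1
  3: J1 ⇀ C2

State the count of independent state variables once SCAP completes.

#2 |Sf1  (Sf1 fixes flow; stroke at Sf1)
#0 |J1  (1-jn J1 has f-setter on 2)
#1 |J1  (J1 flow already set via bond 2)
#3 |J1  (common-f at J1 fixed by 2)

2  (C1, C2 all integral)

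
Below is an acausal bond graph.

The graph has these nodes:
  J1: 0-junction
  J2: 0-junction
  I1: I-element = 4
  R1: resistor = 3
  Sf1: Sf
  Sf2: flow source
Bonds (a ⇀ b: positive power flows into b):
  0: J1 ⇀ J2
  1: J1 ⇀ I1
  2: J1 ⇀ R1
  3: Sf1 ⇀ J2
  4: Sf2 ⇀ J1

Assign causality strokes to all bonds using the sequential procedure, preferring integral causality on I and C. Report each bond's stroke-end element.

#3 stroke at Sf1  (source Sf1 imposes f)
#4 stroke at Sf2  (Sf2 (Sf) sets flow on bond)
#0 stroke at J2  (only one effort-in slot at J2)
#1 stroke at I1  (prefer integral on I1)
#2 stroke at J1  (J1: last free bond brings effort in)

#0 stroke→J2
#1 stroke→I1
#2 stroke→J1
#3 stroke→Sf1
#4 stroke→Sf2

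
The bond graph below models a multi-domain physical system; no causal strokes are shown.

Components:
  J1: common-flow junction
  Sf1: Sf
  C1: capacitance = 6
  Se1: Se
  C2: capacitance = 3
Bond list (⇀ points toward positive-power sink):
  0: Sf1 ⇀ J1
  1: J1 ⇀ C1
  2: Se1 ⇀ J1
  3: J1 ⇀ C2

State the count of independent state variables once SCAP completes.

b0 |Sf1  (Sf1: flow source, stroke at near end)
b2 |J1  (Se1 fixes effort; stroke away)
b1 |J1  (J1 flow already set via bond 0)
b3 |J1  (common-f at J1 fixed by 0)

2  (C1, C2 all integral)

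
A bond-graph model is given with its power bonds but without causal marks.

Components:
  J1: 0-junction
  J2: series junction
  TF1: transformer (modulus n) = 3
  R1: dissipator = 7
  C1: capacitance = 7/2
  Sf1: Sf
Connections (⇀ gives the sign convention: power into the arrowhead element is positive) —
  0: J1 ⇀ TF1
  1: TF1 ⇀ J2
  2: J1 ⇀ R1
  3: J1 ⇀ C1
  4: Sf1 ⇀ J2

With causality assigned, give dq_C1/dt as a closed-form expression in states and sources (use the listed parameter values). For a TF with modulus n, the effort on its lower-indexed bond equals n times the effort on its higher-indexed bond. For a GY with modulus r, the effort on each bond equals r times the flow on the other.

dq_C1/dt = -F_Sf1/3 - 2*q_C1/49

b4 |Sf1  (Sf1 (Sf) sets flow on bond)
b1 |J2  (1-jn J2 has f-setter on 4)
b0 |TF1  (TF TF1: opposite of bond 1)
b3 |J1  (C1 integral (e out))
b2 |R1  (common-e at J1 fixed by 3)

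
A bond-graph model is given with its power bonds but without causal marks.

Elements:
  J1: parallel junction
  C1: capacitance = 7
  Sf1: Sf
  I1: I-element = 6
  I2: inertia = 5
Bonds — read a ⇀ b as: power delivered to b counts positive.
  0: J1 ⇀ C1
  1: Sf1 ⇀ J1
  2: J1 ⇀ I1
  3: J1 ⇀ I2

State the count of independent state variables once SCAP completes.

#1 stroke→Sf1  (Sf1 (Sf) sets flow on bond)
#0 stroke→J1  (prefer integral on C1)
#2 stroke→I1  (J1 effort already set via bond 0)
#3 stroke→I2  (common-e at J1 fixed by 0)

3  (C1, I1, I2 all integral)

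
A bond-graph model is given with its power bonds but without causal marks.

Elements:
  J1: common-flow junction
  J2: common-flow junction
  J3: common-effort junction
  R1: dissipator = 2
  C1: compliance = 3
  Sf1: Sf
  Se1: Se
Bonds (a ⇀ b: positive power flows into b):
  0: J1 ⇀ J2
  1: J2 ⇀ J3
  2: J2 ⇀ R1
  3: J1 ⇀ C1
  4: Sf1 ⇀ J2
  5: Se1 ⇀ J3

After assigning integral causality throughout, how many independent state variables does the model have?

#4 →Sf1  (source Sf1 imposes f)
#5 →J3  (Se1: effort source, stroke at far end)
#0 →J2  (common-f at J2 fixed by 4)
#1 →J2  (J2 flow already set via bond 4)
#2 →J2  (1-jn J2 has f-setter on 4)
#3 →J1  (J1: bond 0 brought flow, rest push out)

1  (C1 all integral)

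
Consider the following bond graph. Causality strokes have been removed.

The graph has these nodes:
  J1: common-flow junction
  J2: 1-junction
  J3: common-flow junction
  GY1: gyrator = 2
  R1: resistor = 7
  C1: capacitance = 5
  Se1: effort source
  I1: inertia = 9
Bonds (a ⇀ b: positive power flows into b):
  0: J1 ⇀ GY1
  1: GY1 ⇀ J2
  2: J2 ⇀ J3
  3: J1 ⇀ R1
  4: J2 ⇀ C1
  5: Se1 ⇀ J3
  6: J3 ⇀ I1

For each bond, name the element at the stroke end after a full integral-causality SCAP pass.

b5 stroke→J3  (Se1 fixes effort; stroke away)
b4 stroke→J2  (C1 integral (e out))
b6 stroke→I1  (I1: I, integral causality)
b2 stroke→J3  (J3: bond 6 brought flow, rest push out)
b1 stroke→J2  (common-f at J2 fixed by 2)
b0 stroke→J1  (GY1 both-in/both-out from 1)
b3 stroke→R1  (J1 needs exactly one f-in)

β0 stroke→J1
β1 stroke→J2
β2 stroke→J3
β3 stroke→R1
β4 stroke→J2
β5 stroke→J3
β6 stroke→I1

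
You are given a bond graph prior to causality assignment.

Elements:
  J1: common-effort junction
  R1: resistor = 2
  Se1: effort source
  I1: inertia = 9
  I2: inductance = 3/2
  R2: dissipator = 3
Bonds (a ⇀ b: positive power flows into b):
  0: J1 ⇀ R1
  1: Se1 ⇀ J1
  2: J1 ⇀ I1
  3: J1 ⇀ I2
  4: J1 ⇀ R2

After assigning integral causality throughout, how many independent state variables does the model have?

2  (I1, I2 all integral)

β1 |J1  (Se1 fixes effort; stroke away)
β0 |R1  (J1: bond 1 brought effort, rest push out)
β2 |I1  (J1 effort already set via bond 1)
β3 |I2  (0-jn J1 has e-setter on 1)
β4 |R2  (J1 effort already set via bond 1)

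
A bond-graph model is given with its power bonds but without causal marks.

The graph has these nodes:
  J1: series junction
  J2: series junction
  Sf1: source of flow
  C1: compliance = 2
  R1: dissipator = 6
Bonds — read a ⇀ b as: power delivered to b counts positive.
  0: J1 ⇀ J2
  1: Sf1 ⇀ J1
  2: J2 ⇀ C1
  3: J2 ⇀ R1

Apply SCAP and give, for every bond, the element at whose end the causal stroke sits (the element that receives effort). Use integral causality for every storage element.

#1 |Sf1  (Sf1 fixes flow; stroke at Sf1)
#0 |J1  (J1: bond 1 brought flow, rest push out)
#2 |J2  (1-jn J2 has f-setter on 0)
#3 |J2  (1-jn J2 has f-setter on 0)

b0 stroke at J1
b1 stroke at Sf1
b2 stroke at J2
b3 stroke at J2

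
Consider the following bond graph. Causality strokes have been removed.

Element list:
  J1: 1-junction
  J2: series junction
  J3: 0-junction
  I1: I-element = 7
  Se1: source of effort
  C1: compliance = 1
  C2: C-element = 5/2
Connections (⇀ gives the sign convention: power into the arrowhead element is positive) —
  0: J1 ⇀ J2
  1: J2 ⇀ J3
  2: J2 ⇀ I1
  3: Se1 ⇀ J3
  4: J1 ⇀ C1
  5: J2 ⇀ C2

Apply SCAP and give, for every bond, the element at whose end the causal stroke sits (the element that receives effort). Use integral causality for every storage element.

bond 0 →J2
bond 1 →J2
bond 2 →I1
bond 3 →J3
bond 4 →J1
bond 5 →J2

b3 stroke at J3  (source Se1 imposes e)
b1 stroke at J2  (J3 effort already set via bond 3)
b2 stroke at I1  (I1: I, integral causality)
b0 stroke at J2  (J2: bond 2 brought flow, rest push out)
b5 stroke at J2  (J2 flow already set via bond 2)
b4 stroke at J1  (J1: bond 0 brought flow, rest push out)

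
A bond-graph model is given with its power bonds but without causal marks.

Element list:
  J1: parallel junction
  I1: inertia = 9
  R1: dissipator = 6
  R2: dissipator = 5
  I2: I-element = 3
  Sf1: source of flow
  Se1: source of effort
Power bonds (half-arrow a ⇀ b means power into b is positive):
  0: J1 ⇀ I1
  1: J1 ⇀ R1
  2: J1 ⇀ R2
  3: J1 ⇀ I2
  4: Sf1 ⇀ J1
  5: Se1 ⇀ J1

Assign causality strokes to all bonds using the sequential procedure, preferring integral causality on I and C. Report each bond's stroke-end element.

bond 4 |Sf1  (Sf1 fixes flow; stroke at Sf1)
bond 5 |J1  (Se1: effort source, stroke at far end)
bond 0 |I1  (J1 effort already set via bond 5)
bond 1 |R1  (J1: bond 5 brought effort, rest push out)
bond 2 |R2  (J1: bond 5 brought effort, rest push out)
bond 3 |I2  (J1: bond 5 brought effort, rest push out)

b0 stroke→I1
b1 stroke→R1
b2 stroke→R2
b3 stroke→I2
b4 stroke→Sf1
b5 stroke→J1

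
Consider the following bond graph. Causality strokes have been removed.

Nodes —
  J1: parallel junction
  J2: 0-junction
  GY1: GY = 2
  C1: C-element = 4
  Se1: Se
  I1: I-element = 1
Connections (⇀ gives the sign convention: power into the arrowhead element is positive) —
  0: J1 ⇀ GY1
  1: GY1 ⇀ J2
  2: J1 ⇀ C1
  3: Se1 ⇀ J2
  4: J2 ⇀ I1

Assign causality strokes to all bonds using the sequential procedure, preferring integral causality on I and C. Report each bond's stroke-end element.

bond 0 stroke at GY1
bond 1 stroke at GY1
bond 2 stroke at J1
bond 3 stroke at J2
bond 4 stroke at I1

b3 stroke→J2  (Se1 fixes effort; stroke away)
b1 stroke→GY1  (J2 effort already set via bond 3)
b4 stroke→I1  (0-jn J2 has e-setter on 3)
b0 stroke→GY1  (GY1 both-in/both-out from 1)
b2 stroke→J1  (only one effort-in slot at J1)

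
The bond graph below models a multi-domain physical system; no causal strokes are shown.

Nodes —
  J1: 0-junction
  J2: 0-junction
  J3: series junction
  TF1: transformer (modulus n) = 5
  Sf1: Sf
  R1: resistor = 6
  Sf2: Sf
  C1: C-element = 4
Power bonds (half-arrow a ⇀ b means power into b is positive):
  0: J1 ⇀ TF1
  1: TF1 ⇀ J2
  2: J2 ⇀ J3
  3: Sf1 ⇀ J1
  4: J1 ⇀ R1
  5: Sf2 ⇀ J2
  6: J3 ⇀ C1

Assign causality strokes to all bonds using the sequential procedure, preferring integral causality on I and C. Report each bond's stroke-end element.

β0 |J1
β1 |TF1
β2 |J2
β3 |Sf1
β4 |R1
β5 |Sf2
β6 |J3

β3 stroke at Sf1  (Sf1: flow source, stroke at near end)
β5 stroke at Sf2  (source Sf2 imposes f)
β6 stroke at J3  (C1 integral (e out))
β2 stroke at J2  (only one flow-in slot at J3)
β1 stroke at TF1  (J2 effort already set via bond 2)
β0 stroke at J1  (through TF1, causality passes straight; one stroke at TF1)
β4 stroke at R1  (0-jn J1 has e-setter on 0)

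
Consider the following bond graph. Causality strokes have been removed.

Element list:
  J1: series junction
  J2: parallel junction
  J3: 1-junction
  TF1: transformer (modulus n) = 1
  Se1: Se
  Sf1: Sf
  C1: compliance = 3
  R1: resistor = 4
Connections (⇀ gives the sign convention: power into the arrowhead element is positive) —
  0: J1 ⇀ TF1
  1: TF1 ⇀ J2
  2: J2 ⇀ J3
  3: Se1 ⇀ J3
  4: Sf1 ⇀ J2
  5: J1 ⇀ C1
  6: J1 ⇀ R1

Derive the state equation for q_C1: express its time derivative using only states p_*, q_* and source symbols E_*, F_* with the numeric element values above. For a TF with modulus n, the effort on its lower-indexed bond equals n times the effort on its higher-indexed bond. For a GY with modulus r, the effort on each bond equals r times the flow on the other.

bond 3 |J3  (source Se1 imposes e)
bond 4 |Sf1  (Sf1 fixes flow; stroke at Sf1)
bond 2 |J2  (closing 1-jn rule on J3)
bond 1 |TF1  (0-jn J2 has e-setter on 2)
bond 0 |J1  (TF1: transformer flips bond 1)
bond 5 |J1  (prefer integral on C1)
bond 6 |R1  (J1 needs exactly one f-in)

dq_C1/dt = E_Se1/4 - q_C1/12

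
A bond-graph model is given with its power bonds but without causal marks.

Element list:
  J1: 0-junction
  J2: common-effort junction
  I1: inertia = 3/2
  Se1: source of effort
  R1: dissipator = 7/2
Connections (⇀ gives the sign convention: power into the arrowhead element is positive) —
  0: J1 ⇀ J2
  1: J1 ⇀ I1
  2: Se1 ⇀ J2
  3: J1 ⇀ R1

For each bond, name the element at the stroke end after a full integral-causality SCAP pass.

b0 stroke at J1
b1 stroke at I1
b2 stroke at J2
b3 stroke at R1

#2 |J2  (Se1: effort source, stroke at far end)
#0 |J1  (J2 effort already set via bond 2)
#1 |I1  (J1 effort already set via bond 0)
#3 |R1  (common-e at J1 fixed by 0)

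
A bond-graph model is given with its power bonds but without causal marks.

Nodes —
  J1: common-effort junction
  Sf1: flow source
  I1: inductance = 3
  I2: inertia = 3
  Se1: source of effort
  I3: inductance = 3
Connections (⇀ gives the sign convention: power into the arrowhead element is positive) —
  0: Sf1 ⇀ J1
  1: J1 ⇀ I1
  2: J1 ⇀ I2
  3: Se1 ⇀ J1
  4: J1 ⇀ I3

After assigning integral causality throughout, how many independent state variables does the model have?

3  (I1, I2, I3 all integral)

bond 0 stroke at Sf1  (Sf1 (Sf) sets flow on bond)
bond 3 stroke at J1  (Se1 (Se) sets effort on bond)
bond 1 stroke at I1  (0-jn J1 has e-setter on 3)
bond 2 stroke at I2  (J1: bond 3 brought effort, rest push out)
bond 4 stroke at I3  (common-e at J1 fixed by 3)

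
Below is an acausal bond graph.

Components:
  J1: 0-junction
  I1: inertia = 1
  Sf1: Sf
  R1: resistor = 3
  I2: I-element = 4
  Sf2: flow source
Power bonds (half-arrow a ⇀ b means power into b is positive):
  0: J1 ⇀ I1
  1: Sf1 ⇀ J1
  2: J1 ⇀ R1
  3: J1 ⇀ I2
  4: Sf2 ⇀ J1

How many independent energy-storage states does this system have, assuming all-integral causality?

β1 stroke at Sf1  (Sf1 (Sf) sets flow on bond)
β4 stroke at Sf2  (Sf2 fixes flow; stroke at Sf2)
β0 stroke at I1  (I1 outputs flow p/I1)
β3 stroke at I2  (I2: I, integral causality)
β2 stroke at J1  (closing 0-jn rule on J1)

2  (I1, I2 all integral)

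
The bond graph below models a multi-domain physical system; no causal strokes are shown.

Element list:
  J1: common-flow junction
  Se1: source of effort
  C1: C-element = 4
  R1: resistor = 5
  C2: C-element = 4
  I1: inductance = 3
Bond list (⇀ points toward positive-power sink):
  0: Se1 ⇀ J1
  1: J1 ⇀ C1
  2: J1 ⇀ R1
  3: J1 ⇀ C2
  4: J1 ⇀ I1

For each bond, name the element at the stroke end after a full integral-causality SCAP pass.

bond 0 stroke→J1
bond 1 stroke→J1
bond 2 stroke→J1
bond 3 stroke→J1
bond 4 stroke→I1

#0 |J1  (Se1: effort source, stroke at far end)
#1 |J1  (prefer integral on C1)
#3 |J1  (C2 integral (e out))
#4 |I1  (I1: I, integral causality)
#2 |J1  (J1 flow already set via bond 4)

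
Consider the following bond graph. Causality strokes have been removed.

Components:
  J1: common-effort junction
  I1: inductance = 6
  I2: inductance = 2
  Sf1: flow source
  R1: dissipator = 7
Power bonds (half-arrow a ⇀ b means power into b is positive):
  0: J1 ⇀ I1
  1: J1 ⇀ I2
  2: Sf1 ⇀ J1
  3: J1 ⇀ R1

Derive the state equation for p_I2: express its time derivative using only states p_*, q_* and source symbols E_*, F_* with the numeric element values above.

dp_I2/dt = 7*F_Sf1 - 7*p_I1/6 - 7*p_I2/2

β2 |Sf1  (Sf1: flow source, stroke at near end)
β0 |I1  (prefer integral on I1)
β1 |I2  (I2 outputs flow p/I2)
β3 |J1  (J1 needs exactly one e-in)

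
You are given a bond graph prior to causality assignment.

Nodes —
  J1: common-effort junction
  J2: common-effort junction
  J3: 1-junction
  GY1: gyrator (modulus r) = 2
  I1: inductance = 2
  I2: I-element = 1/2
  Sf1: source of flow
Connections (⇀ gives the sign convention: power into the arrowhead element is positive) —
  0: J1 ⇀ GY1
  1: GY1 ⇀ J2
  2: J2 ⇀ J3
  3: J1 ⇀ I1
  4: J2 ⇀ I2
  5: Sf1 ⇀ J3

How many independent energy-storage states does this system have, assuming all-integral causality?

2  (I1, I2 all integral)

β5 |Sf1  (Sf1 (Sf) sets flow on bond)
β2 |J3  (J3: bond 5 brought flow, rest push out)
β3 |I1  (I1 integral (f out))
β0 |J1  (J1: last free bond brings effort in)
β1 |J2  (GY GY1: same side as bond 0)
β4 |I2  (J2: bond 1 brought effort, rest push out)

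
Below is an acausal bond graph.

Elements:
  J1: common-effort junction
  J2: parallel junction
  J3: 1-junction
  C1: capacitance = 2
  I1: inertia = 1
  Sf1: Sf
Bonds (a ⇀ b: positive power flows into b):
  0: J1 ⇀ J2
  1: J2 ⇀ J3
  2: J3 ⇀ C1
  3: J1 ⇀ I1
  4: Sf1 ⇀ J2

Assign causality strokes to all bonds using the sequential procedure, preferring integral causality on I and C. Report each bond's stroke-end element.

#4 stroke→Sf1  (Sf1 (Sf) sets flow on bond)
#2 stroke→J3  (prefer integral on C1)
#1 stroke→J2  (J3: last free bond brings flow in)
#0 stroke→J1  (J2 effort already set via bond 1)
#3 stroke→I1  (common-e at J1 fixed by 0)

bond 0 |J1
bond 1 |J2
bond 2 |J3
bond 3 |I1
bond 4 |Sf1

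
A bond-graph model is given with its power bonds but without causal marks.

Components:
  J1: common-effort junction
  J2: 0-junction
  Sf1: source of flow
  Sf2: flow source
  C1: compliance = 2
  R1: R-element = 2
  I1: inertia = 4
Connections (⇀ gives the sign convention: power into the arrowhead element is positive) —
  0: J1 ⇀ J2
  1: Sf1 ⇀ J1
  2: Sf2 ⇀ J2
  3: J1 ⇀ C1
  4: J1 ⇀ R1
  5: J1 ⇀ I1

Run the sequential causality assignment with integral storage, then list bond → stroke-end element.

#0 stroke at J2
#1 stroke at Sf1
#2 stroke at Sf2
#3 stroke at J1
#4 stroke at R1
#5 stroke at I1

β1 stroke→Sf1  (Sf1: flow source, stroke at near end)
β2 stroke→Sf2  (Sf2: flow source, stroke at near end)
β0 stroke→J2  (J2 needs exactly one e-in)
β3 stroke→J1  (C1 integral (e out))
β4 stroke→R1  (0-jn J1 has e-setter on 3)
β5 stroke→I1  (common-e at J1 fixed by 3)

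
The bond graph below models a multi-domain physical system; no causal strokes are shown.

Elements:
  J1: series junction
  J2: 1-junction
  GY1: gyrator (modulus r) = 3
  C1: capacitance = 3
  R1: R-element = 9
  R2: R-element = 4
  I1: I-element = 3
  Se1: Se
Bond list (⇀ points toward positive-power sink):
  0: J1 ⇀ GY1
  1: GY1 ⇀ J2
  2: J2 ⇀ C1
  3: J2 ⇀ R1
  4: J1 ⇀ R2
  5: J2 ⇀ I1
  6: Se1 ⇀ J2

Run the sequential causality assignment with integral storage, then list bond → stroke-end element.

β6 |J2  (Se1: effort source, stroke at far end)
β2 |J2  (C1 outputs effort q/C1)
β5 |I1  (prefer integral on I1)
β1 |J2  (J2 flow already set via bond 5)
β3 |J2  (1-jn J2 has f-setter on 5)
β0 |J1  (GY GY1: same side as bond 1)
β4 |R2  (only one flow-in slot at J1)

b0 stroke→J1
b1 stroke→J2
b2 stroke→J2
b3 stroke→J2
b4 stroke→R2
b5 stroke→I1
b6 stroke→J2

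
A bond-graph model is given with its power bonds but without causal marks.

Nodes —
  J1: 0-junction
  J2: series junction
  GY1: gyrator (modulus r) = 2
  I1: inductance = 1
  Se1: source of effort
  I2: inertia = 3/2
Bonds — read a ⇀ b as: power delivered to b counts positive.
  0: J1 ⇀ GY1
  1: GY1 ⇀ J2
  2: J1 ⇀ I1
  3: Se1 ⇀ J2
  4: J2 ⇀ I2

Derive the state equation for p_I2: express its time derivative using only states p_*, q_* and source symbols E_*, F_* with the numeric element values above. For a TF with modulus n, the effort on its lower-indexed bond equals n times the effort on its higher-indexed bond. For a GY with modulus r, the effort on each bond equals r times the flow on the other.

b3 →J2  (Se1 (Se) sets effort on bond)
b2 →I1  (I1 integral (f out))
b0 →J1  (closing 0-jn rule on J1)
b1 →J2  (GY GY1: same side as bond 0)
b4 →I2  (only one flow-in slot at J2)

dp_I2/dt = E_Se1 - 2*p_I1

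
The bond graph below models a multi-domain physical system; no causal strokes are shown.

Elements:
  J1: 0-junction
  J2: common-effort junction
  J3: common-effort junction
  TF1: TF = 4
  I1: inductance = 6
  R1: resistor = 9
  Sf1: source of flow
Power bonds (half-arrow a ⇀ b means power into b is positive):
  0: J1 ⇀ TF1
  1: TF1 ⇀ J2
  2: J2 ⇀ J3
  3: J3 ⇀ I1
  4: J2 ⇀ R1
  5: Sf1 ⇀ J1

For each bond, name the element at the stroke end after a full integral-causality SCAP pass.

β5 stroke at Sf1  (source Sf1 imposes f)
β0 stroke at J1  (J1: last free bond brings effort in)
β1 stroke at TF1  (through TF1, causality passes straight; one stroke at TF1)
β3 stroke at I1  (I1 integral (f out))
β2 stroke at J3  (closing 0-jn rule on J3)
β4 stroke at J2  (only one effort-in slot at J2)

β0 stroke→J1
β1 stroke→TF1
β2 stroke→J3
β3 stroke→I1
β4 stroke→J2
β5 stroke→Sf1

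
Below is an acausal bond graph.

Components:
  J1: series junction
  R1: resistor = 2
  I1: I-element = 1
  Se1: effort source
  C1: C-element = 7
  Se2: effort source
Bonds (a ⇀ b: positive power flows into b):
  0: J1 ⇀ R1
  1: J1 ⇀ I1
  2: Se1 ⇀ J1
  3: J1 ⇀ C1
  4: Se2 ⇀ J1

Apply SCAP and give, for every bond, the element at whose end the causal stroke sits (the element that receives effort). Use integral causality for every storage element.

bond 0 |J1
bond 1 |I1
bond 2 |J1
bond 3 |J1
bond 4 |J1

b2 stroke at J1  (source Se1 imposes e)
b4 stroke at J1  (Se2 fixes effort; stroke away)
b1 stroke at I1  (I1: I, integral causality)
b0 stroke at J1  (1-jn J1 has f-setter on 1)
b3 stroke at J1  (1-jn J1 has f-setter on 1)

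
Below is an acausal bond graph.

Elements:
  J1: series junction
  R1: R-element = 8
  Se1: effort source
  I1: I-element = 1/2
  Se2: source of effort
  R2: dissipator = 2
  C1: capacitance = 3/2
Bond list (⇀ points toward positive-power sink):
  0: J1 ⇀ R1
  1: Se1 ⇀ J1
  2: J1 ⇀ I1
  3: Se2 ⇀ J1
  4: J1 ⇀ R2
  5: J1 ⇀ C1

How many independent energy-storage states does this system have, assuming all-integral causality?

#1 stroke at J1  (Se1 (Se) sets effort on bond)
#3 stroke at J1  (Se2: effort source, stroke at far end)
#2 stroke at I1  (I1: I, integral causality)
#0 stroke at J1  (J1 flow already set via bond 2)
#4 stroke at J1  (common-f at J1 fixed by 2)
#5 stroke at J1  (common-f at J1 fixed by 2)

2  (C1, I1 all integral)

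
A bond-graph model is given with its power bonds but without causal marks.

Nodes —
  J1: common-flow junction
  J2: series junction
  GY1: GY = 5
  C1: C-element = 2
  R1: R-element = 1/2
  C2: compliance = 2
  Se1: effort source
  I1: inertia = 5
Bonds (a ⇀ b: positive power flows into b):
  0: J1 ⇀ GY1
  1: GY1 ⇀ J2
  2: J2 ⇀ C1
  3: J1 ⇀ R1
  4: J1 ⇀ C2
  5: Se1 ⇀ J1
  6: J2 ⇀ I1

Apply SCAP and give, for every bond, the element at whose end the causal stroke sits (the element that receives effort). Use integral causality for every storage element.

#0 →J1
#1 →J2
#2 →J2
#3 →R1
#4 →J1
#5 →J1
#6 →I1

β5 →J1  (Se1 (Se) sets effort on bond)
β2 →J2  (C1 outputs effort q/C1)
β4 →J1  (C2 outputs effort q/C2)
β6 →I1  (I1: I, integral causality)
β1 →J2  (common-f at J2 fixed by 6)
β0 →J1  (GY GY1: same side as bond 1)
β3 →R1  (J1: last free bond brings flow in)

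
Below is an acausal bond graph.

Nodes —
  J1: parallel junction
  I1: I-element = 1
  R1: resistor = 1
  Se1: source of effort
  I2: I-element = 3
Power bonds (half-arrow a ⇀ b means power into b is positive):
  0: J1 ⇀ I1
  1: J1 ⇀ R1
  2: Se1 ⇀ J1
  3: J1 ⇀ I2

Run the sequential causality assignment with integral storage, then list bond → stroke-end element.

β2 |J1  (Se1 (Se) sets effort on bond)
β0 |I1  (common-e at J1 fixed by 2)
β1 |R1  (J1 effort already set via bond 2)
β3 |I2  (J1: bond 2 brought effort, rest push out)

b0 stroke→I1
b1 stroke→R1
b2 stroke→J1
b3 stroke→I2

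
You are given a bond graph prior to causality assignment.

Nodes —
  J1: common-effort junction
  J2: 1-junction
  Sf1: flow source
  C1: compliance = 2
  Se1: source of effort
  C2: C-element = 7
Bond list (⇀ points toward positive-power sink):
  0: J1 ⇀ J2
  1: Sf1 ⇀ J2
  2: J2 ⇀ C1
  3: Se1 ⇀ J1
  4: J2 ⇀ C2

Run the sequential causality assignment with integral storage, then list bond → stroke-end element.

bond 1 →Sf1  (source Sf1 imposes f)
bond 3 →J1  (source Se1 imposes e)
bond 0 →J2  (common-e at J1 fixed by 3)
bond 2 →J2  (J2 flow already set via bond 1)
bond 4 →J2  (1-jn J2 has f-setter on 1)

b0 stroke at J2
b1 stroke at Sf1
b2 stroke at J2
b3 stroke at J1
b4 stroke at J2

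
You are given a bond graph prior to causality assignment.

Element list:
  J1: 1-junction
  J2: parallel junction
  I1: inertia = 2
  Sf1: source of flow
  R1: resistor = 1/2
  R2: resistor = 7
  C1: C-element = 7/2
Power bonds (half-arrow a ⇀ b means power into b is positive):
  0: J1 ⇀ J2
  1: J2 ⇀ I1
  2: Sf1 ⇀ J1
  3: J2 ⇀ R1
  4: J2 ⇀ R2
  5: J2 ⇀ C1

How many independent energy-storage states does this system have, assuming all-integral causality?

2  (C1, I1 all integral)

bond 2 stroke at Sf1  (source Sf1 imposes f)
bond 0 stroke at J1  (J1: bond 2 brought flow, rest push out)
bond 1 stroke at I1  (I1 integral (f out))
bond 5 stroke at J2  (C1: C, integral causality)
bond 3 stroke at R1  (J2: bond 5 brought effort, rest push out)
bond 4 stroke at R2  (J2 effort already set via bond 5)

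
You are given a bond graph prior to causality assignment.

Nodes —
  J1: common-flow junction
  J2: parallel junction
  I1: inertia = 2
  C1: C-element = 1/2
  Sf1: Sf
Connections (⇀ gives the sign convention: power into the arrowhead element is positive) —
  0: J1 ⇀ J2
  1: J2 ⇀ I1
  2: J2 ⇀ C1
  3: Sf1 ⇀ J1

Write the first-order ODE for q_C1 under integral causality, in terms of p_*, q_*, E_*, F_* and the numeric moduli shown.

#3 →Sf1  (Sf1 fixes flow; stroke at Sf1)
#0 →J1  (common-f at J1 fixed by 3)
#1 →I1  (I1: I, integral causality)
#2 →J2  (J2: last free bond brings effort in)

dq_C1/dt = F_Sf1 - p_I1/2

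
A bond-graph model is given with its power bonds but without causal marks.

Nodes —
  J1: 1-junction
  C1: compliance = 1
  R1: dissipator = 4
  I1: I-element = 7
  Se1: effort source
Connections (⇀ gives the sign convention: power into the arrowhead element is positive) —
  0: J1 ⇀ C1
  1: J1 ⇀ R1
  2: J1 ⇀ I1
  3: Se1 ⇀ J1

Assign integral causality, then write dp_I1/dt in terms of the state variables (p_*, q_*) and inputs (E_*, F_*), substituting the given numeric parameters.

dp_I1/dt = E_Se1 - 4*p_I1/7 - q_C1

β3 stroke→J1  (Se1: effort source, stroke at far end)
β0 stroke→J1  (C1 integral (e out))
β2 stroke→I1  (prefer integral on I1)
β1 stroke→J1  (J1: bond 2 brought flow, rest push out)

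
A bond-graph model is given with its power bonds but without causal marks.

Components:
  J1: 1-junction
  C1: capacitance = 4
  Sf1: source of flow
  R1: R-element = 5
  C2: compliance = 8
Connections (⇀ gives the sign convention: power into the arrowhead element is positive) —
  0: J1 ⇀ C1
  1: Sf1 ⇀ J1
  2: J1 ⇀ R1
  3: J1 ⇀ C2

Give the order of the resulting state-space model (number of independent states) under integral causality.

2  (C1, C2 all integral)

#1 stroke at Sf1  (Sf1 fixes flow; stroke at Sf1)
#0 stroke at J1  (1-jn J1 has f-setter on 1)
#2 stroke at J1  (J1 flow already set via bond 1)
#3 stroke at J1  (common-f at J1 fixed by 1)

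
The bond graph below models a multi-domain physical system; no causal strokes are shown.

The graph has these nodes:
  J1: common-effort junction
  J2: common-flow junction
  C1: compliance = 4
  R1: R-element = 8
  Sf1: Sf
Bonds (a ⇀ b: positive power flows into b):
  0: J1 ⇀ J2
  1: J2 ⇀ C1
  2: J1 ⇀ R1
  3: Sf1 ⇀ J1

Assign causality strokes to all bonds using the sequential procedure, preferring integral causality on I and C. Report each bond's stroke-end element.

β0 stroke at J1
β1 stroke at J2
β2 stroke at R1
β3 stroke at Sf1

#3 |Sf1  (Sf1 fixes flow; stroke at Sf1)
#1 |J2  (C1 outputs effort q/C1)
#0 |J1  (only one flow-in slot at J2)
#2 |R1  (common-e at J1 fixed by 0)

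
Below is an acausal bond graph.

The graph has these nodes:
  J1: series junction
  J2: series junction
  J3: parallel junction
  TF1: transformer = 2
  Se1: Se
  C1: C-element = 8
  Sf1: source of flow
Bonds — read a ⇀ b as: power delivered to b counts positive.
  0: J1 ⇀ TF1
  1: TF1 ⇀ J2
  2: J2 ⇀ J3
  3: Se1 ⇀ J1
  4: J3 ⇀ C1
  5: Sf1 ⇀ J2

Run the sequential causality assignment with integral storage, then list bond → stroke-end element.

bond 3 stroke→J1  (Se1 (Se) sets effort on bond)
bond 5 stroke→Sf1  (source Sf1 imposes f)
bond 0 stroke→TF1  (only one flow-in slot at J1)
bond 1 stroke→J2  (1-jn J2 has f-setter on 5)
bond 2 stroke→J2  (1-jn J2 has f-setter on 5)
bond 4 stroke→J3  (J3 needs exactly one e-in)

bond 0 →TF1
bond 1 →J2
bond 2 →J2
bond 3 →J1
bond 4 →J3
bond 5 →Sf1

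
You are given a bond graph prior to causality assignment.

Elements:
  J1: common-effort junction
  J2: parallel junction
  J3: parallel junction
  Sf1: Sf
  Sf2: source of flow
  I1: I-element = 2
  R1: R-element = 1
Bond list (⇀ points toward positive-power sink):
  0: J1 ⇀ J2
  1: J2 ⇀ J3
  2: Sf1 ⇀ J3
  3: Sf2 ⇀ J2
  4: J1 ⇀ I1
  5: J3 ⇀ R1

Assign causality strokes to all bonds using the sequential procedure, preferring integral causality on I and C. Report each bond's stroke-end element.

#2 stroke→Sf1  (Sf1: flow source, stroke at near end)
#3 stroke→Sf2  (source Sf2 imposes f)
#4 stroke→I1  (prefer integral on I1)
#0 stroke→J1  (only one effort-in slot at J1)
#1 stroke→J2  (J2: last free bond brings effort in)
#5 stroke→J3  (closing 0-jn rule on J3)

bond 0 |J1
bond 1 |J2
bond 2 |Sf1
bond 3 |Sf2
bond 4 |I1
bond 5 |J3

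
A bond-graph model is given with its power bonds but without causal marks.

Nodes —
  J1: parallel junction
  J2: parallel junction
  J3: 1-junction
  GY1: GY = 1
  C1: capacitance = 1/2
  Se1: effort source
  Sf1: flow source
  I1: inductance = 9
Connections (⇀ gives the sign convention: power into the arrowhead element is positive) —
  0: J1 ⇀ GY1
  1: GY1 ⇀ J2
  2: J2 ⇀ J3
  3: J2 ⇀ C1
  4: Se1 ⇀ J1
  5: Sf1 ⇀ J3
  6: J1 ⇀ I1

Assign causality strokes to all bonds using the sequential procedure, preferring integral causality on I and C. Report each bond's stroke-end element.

b0 stroke at GY1
b1 stroke at GY1
b2 stroke at J3
b3 stroke at J2
b4 stroke at J1
b5 stroke at Sf1
b6 stroke at I1

#4 stroke→J1  (Se1 (Se) sets effort on bond)
#5 stroke→Sf1  (Sf1 fixes flow; stroke at Sf1)
#0 stroke→GY1  (J1: bond 4 brought effort, rest push out)
#6 stroke→I1  (0-jn J1 has e-setter on 4)
#2 stroke→J3  (J3 flow already set via bond 5)
#1 stroke→GY1  (GY1: gyrator matches bond 0)
#3 stroke→J2  (J2: last free bond brings effort in)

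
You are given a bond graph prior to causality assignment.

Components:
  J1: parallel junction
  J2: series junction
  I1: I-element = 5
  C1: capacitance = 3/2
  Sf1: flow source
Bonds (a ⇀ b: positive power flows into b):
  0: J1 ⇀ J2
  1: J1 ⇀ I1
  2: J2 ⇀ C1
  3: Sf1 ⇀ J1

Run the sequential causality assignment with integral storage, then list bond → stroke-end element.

#0 stroke→J1
#1 stroke→I1
#2 stroke→J2
#3 stroke→Sf1

b3 stroke at Sf1  (Sf1: flow source, stroke at near end)
b1 stroke at I1  (prefer integral on I1)
b0 stroke at J1  (J1: last free bond brings effort in)
b2 stroke at J2  (J2 flow already set via bond 0)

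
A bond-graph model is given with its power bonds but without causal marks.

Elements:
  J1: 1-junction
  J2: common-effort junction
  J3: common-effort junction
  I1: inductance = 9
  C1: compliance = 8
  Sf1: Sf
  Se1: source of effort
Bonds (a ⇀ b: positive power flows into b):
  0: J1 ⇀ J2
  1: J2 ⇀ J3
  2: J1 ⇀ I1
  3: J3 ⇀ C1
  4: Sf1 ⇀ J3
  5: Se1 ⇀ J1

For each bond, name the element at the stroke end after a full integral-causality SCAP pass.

bond 4 →Sf1  (Sf1: flow source, stroke at near end)
bond 5 →J1  (Se1: effort source, stroke at far end)
bond 2 →I1  (I1: I, integral causality)
bond 0 →J1  (1-jn J1 has f-setter on 2)
bond 1 →J2  (only one effort-in slot at J2)
bond 3 →J3  (J3 needs exactly one e-in)

b0 |J1
b1 |J2
b2 |I1
b3 |J3
b4 |Sf1
b5 |J1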